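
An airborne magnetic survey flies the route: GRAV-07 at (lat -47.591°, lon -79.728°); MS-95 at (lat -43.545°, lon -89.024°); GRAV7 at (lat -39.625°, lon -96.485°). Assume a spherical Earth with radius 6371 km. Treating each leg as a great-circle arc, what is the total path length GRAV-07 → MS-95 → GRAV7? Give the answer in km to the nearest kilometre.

GRAV-07→MS-95: c = 0.133608 rad, d = 851.21 km
MS-95→GRAV7: c = 0.118951 rad, d = 757.84 km
Total = 851.21 + 757.84 = 1609.05 km

1609 km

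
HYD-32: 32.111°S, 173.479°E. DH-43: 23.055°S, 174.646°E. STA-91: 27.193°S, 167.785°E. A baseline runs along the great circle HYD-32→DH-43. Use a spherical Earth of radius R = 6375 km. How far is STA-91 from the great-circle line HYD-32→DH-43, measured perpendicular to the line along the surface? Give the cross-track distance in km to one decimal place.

δ₁₃ = central angle HYD-32→STA-91 = 0.121721 rad  (haversine)
θ₁₃ = bearing HYD-32→STA-91 = 313.381°,  θ₁₂ = bearing HYD-32→DH-43 = 6.794°
dₓₜ = R·arcsin(sin δ₁₃ · sin(θ₁₃ − θ₁₂)) = 6375·arcsin(0.12142·sin(306.587°)) = -622.523 km
|dₓₜ| = 622.523 km

622.5 km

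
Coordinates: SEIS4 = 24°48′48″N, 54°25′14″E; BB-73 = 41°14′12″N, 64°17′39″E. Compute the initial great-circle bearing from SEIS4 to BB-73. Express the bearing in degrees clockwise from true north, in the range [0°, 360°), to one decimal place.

24.2°

SEIS4: φ = +24.81333°, λ = +54.42056°
BB-73: φ = +41.23667°, λ = +64.29417°
Δλ = 9.8736°
y = sin Δλ · cos φ₂ = 0.128948
x = cos φ₁ sin φ₂ − sin φ₁ cos φ₂ cos Δλ = 0.287406
θ = atan2(y, x) = 24.1640° → 24.1640° (mod 360°)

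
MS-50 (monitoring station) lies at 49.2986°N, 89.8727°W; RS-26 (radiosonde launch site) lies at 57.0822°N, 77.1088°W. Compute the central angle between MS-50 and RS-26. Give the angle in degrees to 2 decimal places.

10.88°

Δφ = 7.7836°,  Δλ = 12.7639°
a = sin²(Δφ/2) + cos φ₁ cos φ₂ sin²(Δλ/2) = 0.008985
c = 2·arcsin(√a) = 0.189867 rad = 10.8786°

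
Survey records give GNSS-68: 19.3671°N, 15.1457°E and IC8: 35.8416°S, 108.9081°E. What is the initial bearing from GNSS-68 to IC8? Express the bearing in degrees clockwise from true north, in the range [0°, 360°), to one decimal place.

123.5°

Δλ = 93.7624°
y = sin Δλ · cos φ₂ = 0.808892
x = cos φ₁ sin φ₂ − sin φ₁ cos φ₂ cos Δλ = -0.534772
θ = atan2(y, x) = 123.4694° → 123.4694° (mod 360°)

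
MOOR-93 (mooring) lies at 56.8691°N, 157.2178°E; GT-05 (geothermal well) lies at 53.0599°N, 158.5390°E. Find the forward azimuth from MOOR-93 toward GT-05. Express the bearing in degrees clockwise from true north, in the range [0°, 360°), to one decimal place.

168.2°

Δλ = 1.3212°
y = sin Δλ · cos φ₂ = 0.013857
x = cos φ₁ sin φ₂ − sin φ₁ cos φ₂ cos Δλ = -0.066300
θ = atan2(y, x) = 168.1950° → 168.1950° (mod 360°)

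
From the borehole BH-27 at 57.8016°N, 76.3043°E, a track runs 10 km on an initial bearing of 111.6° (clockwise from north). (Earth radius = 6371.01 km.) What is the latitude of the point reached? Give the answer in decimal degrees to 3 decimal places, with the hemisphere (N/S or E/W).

57.768°N

δ = d/R = 10/6371.01 = 0.001570 rad
φ₂ = arcsin(sin φ₁ cos δ + cos φ₁ sin δ cos θ)
   = arcsin(0.84621·1.00000 + 0.53285·0.00157·-0.36812) = 57.76840°
λ₂ = λ₁ + atan2(sin θ sin δ cos φ₁, cos δ − sin φ₁ sin φ₂) = 76.46108°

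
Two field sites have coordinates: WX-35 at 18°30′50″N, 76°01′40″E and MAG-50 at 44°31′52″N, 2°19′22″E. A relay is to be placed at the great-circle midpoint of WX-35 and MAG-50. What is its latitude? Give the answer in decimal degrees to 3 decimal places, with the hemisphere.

37.315°N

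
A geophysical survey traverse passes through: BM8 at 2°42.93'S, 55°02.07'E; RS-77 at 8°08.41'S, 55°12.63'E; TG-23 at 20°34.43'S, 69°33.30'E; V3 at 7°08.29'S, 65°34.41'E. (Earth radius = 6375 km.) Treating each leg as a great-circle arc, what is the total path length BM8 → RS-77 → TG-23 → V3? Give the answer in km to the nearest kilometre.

BM8: φ = -2.71550°, λ = +55.03450°
RS-77: φ = -8.14017°, λ = +55.21050°
TG-23: φ = -20.57383°, λ = +69.55500°
V3: φ = -7.13817°, λ = +65.57350°
BM8→RS-77: c = 0.094728 rad, d = 603.89 km
RS-77→TG-23: c = 0.324996 rad, d = 2071.85 km
TG-23→V3: c = 0.243959 rad, d = 1555.24 km
Total = 603.89 + 2071.85 + 1555.24 = 4230.97 km

4231 km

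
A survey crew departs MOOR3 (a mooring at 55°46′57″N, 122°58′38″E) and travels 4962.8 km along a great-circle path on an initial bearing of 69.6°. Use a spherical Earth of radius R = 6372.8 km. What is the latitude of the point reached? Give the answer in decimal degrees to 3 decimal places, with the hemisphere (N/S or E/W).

MOOR3: φ = +55.78250°, λ = +122.97722°
δ = d/R = 4962.8/6372.8 = 0.778747 rad
φ₂ = arcsin(sin φ₁ cos δ + cos φ₁ sin δ cos θ)
   = arcsin(0.82691·0.71179 + 0.56234·0.70239·0.34857) = 46.57436°
λ₂ = λ₁ + atan2(sin θ sin δ cos φ₁, cos δ − sin φ₁ sin φ₂) = -163.74694°

46.574°N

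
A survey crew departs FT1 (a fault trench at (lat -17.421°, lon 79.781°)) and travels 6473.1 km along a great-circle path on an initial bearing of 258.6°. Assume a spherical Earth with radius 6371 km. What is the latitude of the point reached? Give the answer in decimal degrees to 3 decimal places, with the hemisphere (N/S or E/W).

18.543°S

δ = d/R = 6473.1/6371 = 1.016026 rad
φ₂ = arcsin(sin φ₁ cos δ + cos φ₁ sin δ cos θ)
   = arcsin(-0.29939·0.52675 + 0.95413·0.85002·-0.19766) = -18.54261°
λ₂ = λ₁ + atan2(sin θ sin δ cos φ₁, cos δ − sin φ₁ sin φ₂) = 18.27392°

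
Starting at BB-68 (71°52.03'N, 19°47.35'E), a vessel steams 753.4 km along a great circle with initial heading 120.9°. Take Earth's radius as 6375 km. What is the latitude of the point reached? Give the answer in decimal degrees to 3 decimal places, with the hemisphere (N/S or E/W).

BB-68: φ = +71.86717°, λ = +19.78917°
δ = d/R = 753.4/6375 = 0.118180 rad
φ₂ = arcsin(sin φ₁ cos δ + cos φ₁ sin δ cos θ)
   = arcsin(0.95034·0.99302 + 0.31122·0.11791·-0.51354) = 67.64794°
λ₂ = λ₁ + atan2(sin θ sin δ cos φ₁, cos δ − sin φ₁ sin φ₂) = 35.21737°

67.648°N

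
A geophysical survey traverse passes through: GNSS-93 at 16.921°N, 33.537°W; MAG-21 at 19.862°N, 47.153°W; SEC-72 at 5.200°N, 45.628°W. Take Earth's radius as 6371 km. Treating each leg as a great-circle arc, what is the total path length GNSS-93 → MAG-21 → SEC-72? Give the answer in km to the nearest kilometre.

GNSS-93→MAG-21: c = 0.231190 rad, d = 1472.91 km
MAG-21→SEC-72: c = 0.257208 rad, d = 1638.67 km
Total = 1472.91 + 1638.67 = 3111.58 km

3112 km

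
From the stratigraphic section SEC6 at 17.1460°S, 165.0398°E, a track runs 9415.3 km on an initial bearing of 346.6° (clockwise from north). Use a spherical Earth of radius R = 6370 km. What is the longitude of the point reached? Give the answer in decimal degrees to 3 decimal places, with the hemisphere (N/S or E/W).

δ = d/R = 9415.3/6370 = 1.478069 rad
φ₂ = arcsin(sin φ₁ cos δ + cos φ₁ sin δ cos θ)
   = arcsin(-0.29481·0.09259 + 0.95556·0.99570·0.97278) = 63.92918°
λ₂ = λ₁ + atan2(sin θ sin δ cos φ₁, cos δ − sin φ₁ sin φ₂) = 133.36783°

133.368°E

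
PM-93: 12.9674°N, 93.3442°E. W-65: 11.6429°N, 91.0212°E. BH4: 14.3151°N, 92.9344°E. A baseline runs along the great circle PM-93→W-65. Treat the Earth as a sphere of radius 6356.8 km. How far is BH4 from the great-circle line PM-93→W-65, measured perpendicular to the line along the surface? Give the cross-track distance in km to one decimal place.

151.5 km

δ₁₃ = central angle PM-93→BH4 = 0.024527 rad  (haversine)
θ₁₃ = bearing PM-93→BH4 = 343.586°,  θ₁₂ = bearing PM-93→W-65 = 239.985°
dₓₜ = R·arcsin(sin δ₁₃ · sin(θ₁₃ − θ₁₂)) = 6356.8·arcsin(0.02452·sin(103.601°)) = 151.541 km
|dₓₜ| = 151.541 km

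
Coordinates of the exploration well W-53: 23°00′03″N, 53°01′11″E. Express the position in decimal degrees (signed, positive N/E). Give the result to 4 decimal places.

+23.0008°, +53.0197°

lat: 23.0008° N → +23.0008°
lon: 53.0197° E → +53.0197°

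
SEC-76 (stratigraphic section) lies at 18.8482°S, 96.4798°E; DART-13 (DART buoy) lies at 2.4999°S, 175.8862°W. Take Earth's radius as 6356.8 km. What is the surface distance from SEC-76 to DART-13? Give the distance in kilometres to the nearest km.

9647 km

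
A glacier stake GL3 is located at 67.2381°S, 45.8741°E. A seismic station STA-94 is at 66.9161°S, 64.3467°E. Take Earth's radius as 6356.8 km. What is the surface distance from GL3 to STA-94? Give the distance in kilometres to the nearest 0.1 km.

796.1 km

Δφ = 0.3220°,  Δλ = 18.4726°
a = sin²(Δφ/2) + cos φ₁ cos φ₂ sin²(Δλ/2) = 0.003916
c = 2·arcsin(√a) = 0.125237 rad = 7.1755°
d = R·c = 6356.8 × 0.125237 = 796.1 km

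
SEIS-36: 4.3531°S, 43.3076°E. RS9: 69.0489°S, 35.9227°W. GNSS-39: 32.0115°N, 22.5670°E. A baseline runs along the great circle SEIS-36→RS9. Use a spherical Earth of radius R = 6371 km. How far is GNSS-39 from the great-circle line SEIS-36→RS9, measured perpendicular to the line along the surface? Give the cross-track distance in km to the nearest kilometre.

3259 km

δ₁₃ = central angle SEIS-36→GNSS-39 = 0.722029 rad  (haversine)
θ₁₃ = bearing SEIS-36→GNSS-39 = 332.976°,  θ₁₂ = bearing SEIS-36→RS9 = 200.771°
dₓₜ = R·arcsin(sin δ₁₃ · sin(θ₁₃ − θ₁₂)) = 6371·arcsin(0.66091·sin(132.205°)) = 3259.349 km
|dₓₜ| = 3259.349 km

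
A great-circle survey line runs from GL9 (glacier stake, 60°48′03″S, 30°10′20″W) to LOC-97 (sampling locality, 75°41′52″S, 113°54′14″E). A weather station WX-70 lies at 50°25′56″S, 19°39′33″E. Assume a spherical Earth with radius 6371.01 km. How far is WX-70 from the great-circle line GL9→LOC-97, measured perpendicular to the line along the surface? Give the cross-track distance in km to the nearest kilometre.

GL9: φ = -60.80083°, λ = -30.17222°
LOC-97: φ = -75.69778°, λ = +113.90389°
WX-70: φ = -50.43222°, λ = +19.65917°
δ₁₃ = central angle GL9→WX-70 = 0.508728 rad  (haversine)
θ₁₃ = bearing GL9→WX-70 = 92.047°,  θ₁₂ = bearing GL9→LOC-97 = 167.380°
dₓₜ = R·arcsin(sin δ₁₃ · sin(θ₁₃ − θ₁₂)) = 6371.01·arcsin(0.48707·sin(-75.333°)) = -3125.910 km
|dₓₜ| = 3125.910 km

3126 km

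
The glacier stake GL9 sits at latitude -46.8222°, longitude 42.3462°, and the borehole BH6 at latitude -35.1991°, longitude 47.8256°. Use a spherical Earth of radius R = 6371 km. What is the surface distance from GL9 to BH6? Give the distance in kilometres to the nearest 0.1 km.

Δφ = 11.6231°,  Δλ = 5.4794°
a = sin²(Δφ/2) + cos φ₁ cos φ₂ sin²(Δλ/2) = 0.011530
c = 2·arcsin(√a) = 0.215175 rad = 12.3286°
d = R·c = 6371 × 0.215175 = 1370.9 km

1370.9 km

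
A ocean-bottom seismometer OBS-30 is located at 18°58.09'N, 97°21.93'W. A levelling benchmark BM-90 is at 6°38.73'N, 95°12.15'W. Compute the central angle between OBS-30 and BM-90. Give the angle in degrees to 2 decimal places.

OBS-30: φ = +18.96817°, λ = -97.36550°
BM-90: φ = +6.64550°, λ = -95.20250°
Δφ = -12.3227°,  Δλ = 2.1630°
a = sin²(Δφ/2) + cos φ₁ cos φ₂ sin²(Δλ/2) = 0.011854
c = 2·arcsin(√a) = 0.218185 rad = 12.5011°

12.50°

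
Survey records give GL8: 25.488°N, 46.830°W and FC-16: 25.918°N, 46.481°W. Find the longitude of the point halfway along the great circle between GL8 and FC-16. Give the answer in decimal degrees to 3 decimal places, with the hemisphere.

46.656°W

Bx = cos φ₂ cos Δλ = 0.899404,  By = cos φ₂ sin Δλ = 0.005479
φₘ = atan2(sin φ₁ + sin φ₂, √((cos φ₁ + Bx)² + By²)) = 25.70310°
λₘ = λ₁ + atan2(By, cos φ₁ + Bx) = -46.65582°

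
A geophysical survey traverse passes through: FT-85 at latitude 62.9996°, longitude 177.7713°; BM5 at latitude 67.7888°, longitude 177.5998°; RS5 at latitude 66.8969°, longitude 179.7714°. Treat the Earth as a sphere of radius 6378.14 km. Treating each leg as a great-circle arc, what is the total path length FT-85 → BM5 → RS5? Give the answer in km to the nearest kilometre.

FT-85→BM5: c = 0.083597 rad, d = 533.19 km
BM5→RS5: c = 0.021340 rad, d = 136.11 km
Total = 533.19 + 136.11 = 669.30 km

669 km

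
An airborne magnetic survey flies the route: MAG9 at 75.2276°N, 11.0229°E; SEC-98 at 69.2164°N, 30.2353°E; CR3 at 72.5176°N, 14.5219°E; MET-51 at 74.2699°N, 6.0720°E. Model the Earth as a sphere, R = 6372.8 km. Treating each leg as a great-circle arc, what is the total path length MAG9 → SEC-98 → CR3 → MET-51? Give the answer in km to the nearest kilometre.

1935 km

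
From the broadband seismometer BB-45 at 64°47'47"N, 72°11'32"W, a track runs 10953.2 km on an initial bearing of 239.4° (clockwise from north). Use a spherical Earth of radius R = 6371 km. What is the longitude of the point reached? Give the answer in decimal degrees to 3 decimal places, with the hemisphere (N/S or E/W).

BB-45: φ = +64.79639°, λ = -72.19222°
δ = d/R = 10953.2/6371 = 1.719228 rad
φ₂ = arcsin(sin φ₁ cos δ + cos φ₁ sin δ cos θ)
   = arcsin(0.90480·-0.14789 + 0.42584·0.98900·-0.50904) = -20.37683°
λ₂ = λ₁ + atan2(sin θ sin δ cos φ₁, cos δ − sin φ₁ sin φ₂) = -137.43687°

137.437°W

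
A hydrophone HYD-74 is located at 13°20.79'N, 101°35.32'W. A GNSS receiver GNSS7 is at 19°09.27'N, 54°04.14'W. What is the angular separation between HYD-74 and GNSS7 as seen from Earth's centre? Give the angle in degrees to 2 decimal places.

HYD-74: φ = +13.34650°, λ = -101.58867°
GNSS7: φ = +19.15450°, λ = -54.06900°
Δφ = 5.8080°,  Δλ = 47.5197°
a = sin²(Δφ/2) + cos φ₁ cos φ₂ sin²(Δλ/2) = 0.151769
c = 2·arcsin(√a) = 0.800342 rad = 45.8562°

45.86°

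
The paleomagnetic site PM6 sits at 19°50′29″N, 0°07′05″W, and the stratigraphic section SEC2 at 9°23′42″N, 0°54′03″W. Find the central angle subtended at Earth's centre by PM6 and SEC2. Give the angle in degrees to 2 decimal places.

10.47°

PM6: φ = +19.84139°, λ = -0.11806°
SEC2: φ = +9.39500°, λ = -0.90083°
Δφ = -10.4464°,  Δλ = -0.7828°
a = sin²(Δφ/2) + cos φ₁ cos φ₂ sin²(Δλ/2) = 0.008331
c = 2·arcsin(√a) = 0.182801 rad = 10.4737°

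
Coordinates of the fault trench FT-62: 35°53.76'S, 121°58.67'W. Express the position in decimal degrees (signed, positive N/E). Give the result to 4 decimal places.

lat: 35.8960° S → -35.8960°
lon: 121.9778° W → -121.9778°

-35.8960°, -121.9778°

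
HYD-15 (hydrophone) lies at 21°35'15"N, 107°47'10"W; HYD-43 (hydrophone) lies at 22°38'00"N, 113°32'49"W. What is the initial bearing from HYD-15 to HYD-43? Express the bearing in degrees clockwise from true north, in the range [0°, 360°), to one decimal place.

282.2°

HYD-15: φ = +21.58750°, λ = -107.78611°
HYD-43: φ = +22.63333°, λ = -113.54694°
Δλ = -5.7608°
y = sin Δλ · cos φ₂ = -0.092646
x = cos φ₁ sin φ₂ − sin φ₁ cos φ₂ cos Δλ = 0.019967
θ = atan2(y, x) = -77.8375° → 282.1625° (mod 360°)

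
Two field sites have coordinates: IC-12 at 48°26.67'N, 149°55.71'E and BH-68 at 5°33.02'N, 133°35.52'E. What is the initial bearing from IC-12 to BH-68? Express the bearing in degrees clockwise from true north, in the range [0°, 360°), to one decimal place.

IC-12: φ = +48.44450°, λ = +149.92850°
BH-68: φ = +5.55033°, λ = +133.59200°
Δλ = -16.3365°
y = sin Δλ · cos φ₂ = -0.279959
x = cos φ₁ sin φ₂ − sin φ₁ cos φ₂ cos Δλ = -0.650576
θ = atan2(y, x) = -156.7166° → 203.2834° (mod 360°)

203.3°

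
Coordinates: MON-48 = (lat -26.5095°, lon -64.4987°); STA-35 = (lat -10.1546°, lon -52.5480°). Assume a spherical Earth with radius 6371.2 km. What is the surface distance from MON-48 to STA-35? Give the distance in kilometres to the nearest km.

2210 km

Δφ = 16.3549°,  Δλ = 11.9507°
a = sin²(Δφ/2) + cos φ₁ cos φ₂ sin²(Δλ/2) = 0.029778
c = 2·arcsin(√a) = 0.346860 rad = 19.8736°
d = R·c = 6371.2 × 0.346860 = 2209.9 km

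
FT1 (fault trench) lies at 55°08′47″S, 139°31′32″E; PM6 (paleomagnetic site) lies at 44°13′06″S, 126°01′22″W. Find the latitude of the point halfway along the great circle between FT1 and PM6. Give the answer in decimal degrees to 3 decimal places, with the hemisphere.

FT1: φ = -55.14639°, λ = +139.52556°
PM6: φ = -44.21833°, λ = -126.02278°
Bx = cos φ₂ cos Δλ = -0.055628,  By = cos φ₂ sin Δλ = 0.714525
φₘ = atan2(sin φ₁ + sin φ₂, √((cos φ₁ + Bx)² + By²)) = -59.86275°
λₘ = λ₁ + atan2(By, cos φ₁ + Bx) = -166.30196°

59.863°S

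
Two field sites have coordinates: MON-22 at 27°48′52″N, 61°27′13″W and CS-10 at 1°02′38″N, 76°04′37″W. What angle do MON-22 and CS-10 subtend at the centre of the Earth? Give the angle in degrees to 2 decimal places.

30.21°

MON-22: φ = +27.81444°, λ = -61.45361°
CS-10: φ = +1.04389°, λ = -76.07694°
Δφ = -26.7706°,  Δλ = -14.6233°
a = sin²(Δφ/2) + cos φ₁ cos φ₂ sin²(Δλ/2) = 0.067914
c = 2·arcsin(√a) = 0.527295 rad = 30.2118°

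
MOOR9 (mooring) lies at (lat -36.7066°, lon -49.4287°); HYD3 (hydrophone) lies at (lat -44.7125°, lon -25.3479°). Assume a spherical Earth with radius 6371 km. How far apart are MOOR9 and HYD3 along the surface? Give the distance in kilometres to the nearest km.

2206 km

Δφ = -8.0059°,  Δλ = 24.0808°
a = sin²(Δφ/2) + cos φ₁ cos φ₂ sin²(Δλ/2) = 0.029665
c = 2·arcsin(√a) = 0.346195 rad = 19.8355°
d = R·c = 6371 × 0.346195 = 2205.6 km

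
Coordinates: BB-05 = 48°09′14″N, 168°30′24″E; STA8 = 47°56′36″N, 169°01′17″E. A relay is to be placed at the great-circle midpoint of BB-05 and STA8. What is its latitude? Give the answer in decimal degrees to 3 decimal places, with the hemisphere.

48.049°N

BB-05: φ = +48.15389°, λ = +168.50667°
STA8: φ = +47.94333°, λ = +169.02139°
Bx = cos φ₂ cos Δλ = 0.669838,  By = cos φ₂ sin Δλ = 0.006018
φₘ = atan2(sin φ₁ + sin φ₂, √((cos φ₁ + Bx)² + By²)) = 48.04890°
λₘ = λ₁ + atan2(By, cos φ₁ + Bx) = 168.76455°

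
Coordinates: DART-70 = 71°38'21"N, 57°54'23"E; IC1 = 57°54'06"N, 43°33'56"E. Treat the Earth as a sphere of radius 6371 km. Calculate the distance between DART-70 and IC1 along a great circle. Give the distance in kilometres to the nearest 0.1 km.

DART-70: φ = +71.63917°, λ = +57.90639°
IC1: φ = +57.90167°, λ = +43.56556°
Δφ = -13.7375°,  Δλ = -14.3408°
a = sin²(Δφ/2) + cos φ₁ cos φ₂ sin²(Δλ/2) = 0.016911
c = 2·arcsin(√a) = 0.260823 rad = 14.9440°
d = R·c = 6371 × 0.260823 = 1661.7 km

1661.7 km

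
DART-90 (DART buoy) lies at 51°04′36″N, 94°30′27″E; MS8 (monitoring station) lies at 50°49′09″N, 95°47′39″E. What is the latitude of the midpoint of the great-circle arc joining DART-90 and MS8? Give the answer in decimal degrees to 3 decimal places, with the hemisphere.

DART-90: φ = +51.07667°, λ = +94.50750°
MS8: φ = +50.81917°, λ = +95.79417°
Bx = cos φ₂ cos Δλ = 0.631611,  By = cos φ₂ sin Δλ = 0.014186
φₘ = atan2(sin φ₁ + sin φ₂, √((cos φ₁ + Bx)² + By²)) = 50.94968°
λₘ = λ₁ + atan2(By, cos φ₁ + Bx) = 95.15262°

50.950°N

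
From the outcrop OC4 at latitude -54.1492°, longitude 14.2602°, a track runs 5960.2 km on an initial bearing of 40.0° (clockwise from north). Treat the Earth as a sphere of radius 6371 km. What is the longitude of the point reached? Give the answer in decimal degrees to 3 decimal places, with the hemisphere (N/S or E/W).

δ = d/R = 5960.2/6371 = 0.935520 rad
φ₂ = arcsin(sin φ₁ cos δ + cos φ₁ sin δ cos θ)
   = arcsin(-0.81054·0.59340 + 0.58568·0.80491·0.76604) = -6.88354°
λ₂ = λ₁ + atan2(sin θ sin δ cos φ₁, cos δ − sin φ₁ sin φ₂) = 45.66904°

45.669°E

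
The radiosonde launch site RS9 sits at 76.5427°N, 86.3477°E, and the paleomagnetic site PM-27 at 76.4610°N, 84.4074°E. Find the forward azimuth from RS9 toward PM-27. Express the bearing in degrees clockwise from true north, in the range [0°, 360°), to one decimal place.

Δλ = -1.9403°
y = sin Δλ · cos φ₂ = -0.007926
x = cos φ₁ sin φ₂ − sin φ₁ cos φ₂ cos Δλ = -0.001295
θ = atan2(y, x) = -99.2816° → 260.7184° (mod 360°)

260.7°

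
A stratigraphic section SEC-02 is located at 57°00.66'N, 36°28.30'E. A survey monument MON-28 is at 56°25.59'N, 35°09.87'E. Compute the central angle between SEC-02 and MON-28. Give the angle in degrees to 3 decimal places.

SEC-02: φ = +57.01100°, λ = +36.47167°
MON-28: φ = +56.42650°, λ = +35.16450°
Δφ = -0.5845°,  Δλ = -1.3072°
a = sin²(Δφ/2) + cos φ₁ cos φ₂ sin²(Δλ/2) = 0.000065
c = 2·arcsin(√a) = 0.016149 rad = 0.9253°

0.925°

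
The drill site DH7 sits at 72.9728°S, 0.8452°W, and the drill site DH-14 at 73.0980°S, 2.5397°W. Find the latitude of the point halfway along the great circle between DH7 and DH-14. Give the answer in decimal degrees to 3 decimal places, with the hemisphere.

73.037°S

Bx = cos φ₂ cos Δλ = 0.290608,  By = cos φ₂ sin Δλ = -0.008597
φₘ = atan2(sin φ₁ + sin φ₂, √((cos φ₁ + Bx)² + By²)) = -73.03715°
λₘ = λ₁ + atan2(By, cos φ₁ + Bx) = -1.68942°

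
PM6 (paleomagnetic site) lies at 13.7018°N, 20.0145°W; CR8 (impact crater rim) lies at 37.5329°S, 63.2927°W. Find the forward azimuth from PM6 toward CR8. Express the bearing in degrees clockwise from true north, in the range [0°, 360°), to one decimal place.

216.7°

Δλ = -43.2782°
y = sin Δλ · cos φ₂ = -0.543637
x = cos φ₁ sin φ₂ − sin φ₁ cos φ₂ cos Δλ = -0.728632
θ = atan2(y, x) = -143.2731° → 216.7269° (mod 360°)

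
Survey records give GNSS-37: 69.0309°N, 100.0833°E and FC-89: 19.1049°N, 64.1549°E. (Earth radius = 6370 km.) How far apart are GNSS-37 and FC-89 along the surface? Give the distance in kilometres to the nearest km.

6069 km

Δφ = -49.9260°,  Δλ = -35.9284°
a = sin²(Δφ/2) + cos φ₁ cos φ₂ sin²(Δλ/2) = 0.210278
c = 2·arcsin(√a) = 0.952751 rad = 54.5886°
d = R·c = 6370 × 0.952751 = 6069.0 km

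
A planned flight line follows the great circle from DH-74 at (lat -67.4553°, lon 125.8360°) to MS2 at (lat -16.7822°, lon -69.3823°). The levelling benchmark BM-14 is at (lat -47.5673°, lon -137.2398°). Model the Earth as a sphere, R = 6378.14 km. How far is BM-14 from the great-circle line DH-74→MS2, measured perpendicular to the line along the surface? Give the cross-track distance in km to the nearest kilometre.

3774 km

δ₁₃ = central angle DH-74→BM-14 = 0.862579 rad  (haversine)
θ₁₃ = bearing DH-74→BM-14 = 118.131°,  θ₁₂ = bearing DH-74→MS2 = 165.387°
dₓₜ = R·arcsin(sin δ₁₃ · sin(θ₁₃ − θ₁₂)) = 6378.14·arcsin(0.75952·sin(-47.256°)) = -3774.089 km
|dₓₜ| = 3774.089 km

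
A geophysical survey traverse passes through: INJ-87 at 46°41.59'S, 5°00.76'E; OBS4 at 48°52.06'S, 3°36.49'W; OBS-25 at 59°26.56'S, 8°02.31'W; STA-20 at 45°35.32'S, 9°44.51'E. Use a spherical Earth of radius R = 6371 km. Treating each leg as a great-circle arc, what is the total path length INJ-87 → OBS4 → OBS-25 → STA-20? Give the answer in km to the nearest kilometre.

3839 km

INJ-87: φ = -46.69317°, λ = +5.01267°
OBS4: φ = -48.86767°, λ = -3.60817°
OBS-25: φ = -59.44267°, λ = -8.03850°
STA-20: φ = -45.58867°, λ = +9.74183°
INJ-87→OBS4: c = 0.107919 rad, d = 687.55 km
OBS4→OBS-25: c = 0.189936 rad, d = 1210.08 km
OBS-25→STA-20: c = 0.304774 rad, d = 1941.71 km
Total = 687.55 + 1210.08 + 1941.71 = 3839.35 km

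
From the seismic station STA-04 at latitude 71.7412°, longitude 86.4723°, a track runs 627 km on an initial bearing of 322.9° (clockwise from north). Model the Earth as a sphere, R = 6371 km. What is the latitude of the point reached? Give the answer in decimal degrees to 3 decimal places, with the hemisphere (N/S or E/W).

75.838°N

δ = d/R = 627/6371 = 0.098415 rad
φ₂ = arcsin(sin φ₁ cos δ + cos φ₁ sin δ cos θ)
   = arcsin(0.94965·0.99516 + 0.31331·0.09826·0.79758) = 75.83829°
λ₂ = λ₁ + atan2(sin θ sin δ cos φ₁, cos δ − sin φ₁ sin φ₂) = 72.45293°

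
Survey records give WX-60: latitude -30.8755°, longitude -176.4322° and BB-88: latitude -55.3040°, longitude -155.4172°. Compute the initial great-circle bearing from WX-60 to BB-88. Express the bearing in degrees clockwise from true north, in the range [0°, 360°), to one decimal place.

Δλ = 21.0150°
y = sin Δλ · cos φ₂ = 0.204130
x = cos φ₁ sin φ₂ − sin φ₁ cos φ₂ cos Δλ = -0.432987
θ = atan2(y, x) = 154.7586° → 154.7586° (mod 360°)

154.8°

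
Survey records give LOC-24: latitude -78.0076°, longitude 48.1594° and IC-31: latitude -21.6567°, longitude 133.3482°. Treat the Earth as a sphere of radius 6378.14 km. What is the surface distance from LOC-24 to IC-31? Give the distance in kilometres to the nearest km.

7552 km

Δφ = 56.3509°,  Δλ = 85.1888°
a = sin²(Δφ/2) + cos φ₁ cos φ₂ sin²(Δλ/2) = 0.311406
c = 2·arcsin(√a) = 1.184039 rad = 67.8404°
d = R·c = 6378.14 × 1.184039 = 7552.0 km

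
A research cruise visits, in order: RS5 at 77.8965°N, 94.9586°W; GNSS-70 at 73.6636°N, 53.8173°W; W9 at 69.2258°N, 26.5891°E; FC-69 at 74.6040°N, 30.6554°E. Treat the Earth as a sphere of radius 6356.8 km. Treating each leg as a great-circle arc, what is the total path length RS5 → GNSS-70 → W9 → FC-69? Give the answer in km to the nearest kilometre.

4454 km

RS5→GNSS-70: c = 0.186226 rad, d = 1183.80 km
GNSS-70→W9: c = 0.418096 rad, d = 2657.75 km
W9→FC-69: c = 0.096363 rad, d = 612.56 km
Total = 1183.80 + 2657.75 + 612.56 = 4454.11 km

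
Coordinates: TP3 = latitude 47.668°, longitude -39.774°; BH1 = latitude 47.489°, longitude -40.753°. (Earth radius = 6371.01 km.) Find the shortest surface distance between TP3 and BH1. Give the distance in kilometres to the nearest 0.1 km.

Δφ = -0.1790°,  Δλ = -0.9790°
a = sin²(Δφ/2) + cos φ₁ cos φ₂ sin²(Δλ/2) = 0.000036
c = 2·arcsin(√a) = 0.011942 rad = 0.6842°
d = R·c = 6371.01 × 0.011942 = 76.1 km

76.1 km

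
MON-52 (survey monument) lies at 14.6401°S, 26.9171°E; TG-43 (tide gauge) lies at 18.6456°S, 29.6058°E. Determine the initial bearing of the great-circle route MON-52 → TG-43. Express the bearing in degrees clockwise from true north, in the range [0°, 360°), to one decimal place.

Δλ = 2.6887°
y = sin Δλ · cos φ₂ = 0.044447
x = cos φ₁ sin φ₂ − sin φ₁ cos φ₂ cos Δλ = -0.070116
θ = atan2(y, x) = 147.6289° → 147.6289° (mod 360°)

147.6°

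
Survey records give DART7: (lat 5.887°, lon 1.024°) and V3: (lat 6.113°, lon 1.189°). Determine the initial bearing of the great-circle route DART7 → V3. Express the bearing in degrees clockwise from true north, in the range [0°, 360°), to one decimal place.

Δλ = 0.1650°
y = sin Δλ · cos φ₂ = 0.002863
x = cos φ₁ sin φ₂ − sin φ₁ cos φ₂ cos Δλ = 0.003945
θ = atan2(y, x) = 35.9744° → 35.9744° (mod 360°)

36.0°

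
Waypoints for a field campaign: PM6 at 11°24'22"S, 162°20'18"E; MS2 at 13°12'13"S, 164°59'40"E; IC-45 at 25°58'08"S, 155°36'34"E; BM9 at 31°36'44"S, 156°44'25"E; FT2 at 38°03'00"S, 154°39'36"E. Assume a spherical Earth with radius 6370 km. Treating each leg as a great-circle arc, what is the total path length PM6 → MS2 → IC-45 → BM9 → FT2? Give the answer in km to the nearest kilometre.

PM6: φ = -11.40611°, λ = +162.33833°
MS2: φ = -13.20361°, λ = +164.99444°
IC-45: φ = -25.96889°, λ = +155.60944°
BM9: φ = -31.61222°, λ = +156.74028°
FT2: φ = -38.05000°, λ = +154.66000°
PM6→MS2: c = 0.055095 rad, d = 350.96 km
MS2→IC-45: c = 0.270760 rad, d = 1724.74 km
IC-45→BM9: c = 0.100000 rad, d = 637.00 km
BM9→FT2: c = 0.116236 rad, d = 740.42 km
Total = 350.96 + 1724.74 + 637.00 + 740.42 = 3453.12 km

3453 km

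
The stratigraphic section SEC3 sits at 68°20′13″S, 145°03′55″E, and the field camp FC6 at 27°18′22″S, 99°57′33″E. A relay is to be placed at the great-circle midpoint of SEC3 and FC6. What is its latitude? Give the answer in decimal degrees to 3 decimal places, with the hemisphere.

SEC3: φ = -68.33694°, λ = +145.06528°
FC6: φ = -27.30611°, λ = +99.95917°
Bx = cos φ₂ cos Δλ = 0.627148,  By = cos φ₂ sin Δλ = -0.629475
φₘ = atan2(sin φ₁ + sin φ₂, √((cos φ₁ + Bx)² + By²)) = -49.66916°
λₘ = λ₁ + atan2(By, cos φ₁ + Bx) = 112.77994°

49.669°S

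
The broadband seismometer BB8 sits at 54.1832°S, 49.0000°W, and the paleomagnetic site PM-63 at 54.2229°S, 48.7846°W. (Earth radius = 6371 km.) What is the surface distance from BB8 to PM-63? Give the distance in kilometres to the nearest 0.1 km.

Δφ = -0.0397°,  Δλ = 0.2154°
a = sin²(Δφ/2) + cos φ₁ cos φ₂ sin²(Δλ/2) = 0.000001
c = 2·arcsin(√a) = 0.002306 rad = 0.1321°
d = R·c = 6371 × 0.002306 = 14.7 km

14.7 km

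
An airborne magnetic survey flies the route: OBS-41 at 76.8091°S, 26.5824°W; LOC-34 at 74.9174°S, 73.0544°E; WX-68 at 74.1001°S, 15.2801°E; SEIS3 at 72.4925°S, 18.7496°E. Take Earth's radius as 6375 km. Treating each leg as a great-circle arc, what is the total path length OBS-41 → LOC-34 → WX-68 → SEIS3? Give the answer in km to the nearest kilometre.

OBS-41→LOC-34: c = 0.376014 rad, d = 2397.09 km
LOC-34→WX-68: c = 0.259082 rad, d = 1651.65 km
WX-68→SEIS3: c = 0.033006 rad, d = 210.41 km
Total = 2397.09 + 1651.65 + 210.41 = 4259.15 km

4259 km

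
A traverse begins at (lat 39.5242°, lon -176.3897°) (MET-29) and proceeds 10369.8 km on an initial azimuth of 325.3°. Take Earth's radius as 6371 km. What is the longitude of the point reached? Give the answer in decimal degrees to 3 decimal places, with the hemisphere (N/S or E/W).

δ = d/R = 10369.8/6371 = 1.627657 rad
φ₂ = arcsin(sin φ₁ cos δ + cos φ₁ sin δ cos θ)
   = arcsin(0.63640·-0.05683 + 0.77136·0.99838·0.82214) = 36.65349°
λ₂ = λ₁ + atan2(sin θ sin δ cos φ₁, cos δ − sin φ₁ sin φ₂) = 48.71905°

48.719°E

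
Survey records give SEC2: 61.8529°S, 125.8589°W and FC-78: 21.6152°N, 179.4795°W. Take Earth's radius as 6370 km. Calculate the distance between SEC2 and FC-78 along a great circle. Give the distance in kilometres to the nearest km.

Δφ = 83.4681°,  Δλ = -53.6206°
a = sin²(Δφ/2) + cos φ₁ cos φ₂ sin²(Δλ/2) = 0.532341
c = 2·arcsin(√a) = 1.635524 rad = 93.7086°
d = R·c = 6370 × 1.635524 = 10418.3 km

10418 km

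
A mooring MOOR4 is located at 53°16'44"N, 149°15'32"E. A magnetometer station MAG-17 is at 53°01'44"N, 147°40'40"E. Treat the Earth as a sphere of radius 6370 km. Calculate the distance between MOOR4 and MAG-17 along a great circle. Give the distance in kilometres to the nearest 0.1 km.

MOOR4: φ = +53.27889°, λ = +149.25889°
MAG-17: φ = +53.02889°, λ = +147.67778°
Δφ = -0.2500°,  Δλ = -1.5811°
a = sin²(Δφ/2) + cos φ₁ cos φ₂ sin²(Δλ/2) = 0.000073
c = 2·arcsin(√a) = 0.017113 rad = 0.9805°
d = R·c = 6370 × 0.017113 = 109.0 km

109.0 km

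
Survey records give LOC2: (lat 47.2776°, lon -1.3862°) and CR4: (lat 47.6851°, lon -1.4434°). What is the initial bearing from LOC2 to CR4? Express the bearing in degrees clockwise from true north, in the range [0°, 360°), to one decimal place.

354.6°

Δλ = -0.0572°
y = sin Δλ · cos φ₂ = -0.000672
x = cos φ₁ sin φ₂ − sin φ₁ cos φ₂ cos Δλ = 0.007112
θ = atan2(y, x) = -5.3981° → 354.6019° (mod 360°)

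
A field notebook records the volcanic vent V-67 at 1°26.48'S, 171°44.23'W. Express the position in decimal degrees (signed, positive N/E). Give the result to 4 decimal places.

-1.4413°, -171.7372°

lat: 1.4413° S → -1.4413°
lon: 171.7372° W → -171.7372°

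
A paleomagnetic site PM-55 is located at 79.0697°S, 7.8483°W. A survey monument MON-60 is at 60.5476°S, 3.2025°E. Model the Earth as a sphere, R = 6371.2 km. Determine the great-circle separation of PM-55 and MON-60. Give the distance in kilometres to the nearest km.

Δφ = 18.5221°,  Δλ = 11.0508°
a = sin²(Δφ/2) + cos φ₁ cos φ₂ sin²(Δλ/2) = 0.026764
c = 2·arcsin(√a) = 0.328670 rad = 18.8314°
d = R·c = 6371.2 × 0.328670 = 2094.0 km

2094 km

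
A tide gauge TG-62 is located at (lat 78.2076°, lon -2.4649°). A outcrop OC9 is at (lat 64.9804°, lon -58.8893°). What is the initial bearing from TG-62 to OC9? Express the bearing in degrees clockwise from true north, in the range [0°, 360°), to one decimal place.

262.9°

Δλ = -56.4244°
y = sin Δλ · cos φ₂ = -0.352366
x = cos φ₁ sin φ₂ − sin φ₁ cos φ₂ cos Δλ = -0.043769
θ = atan2(y, x) = -97.0808° → 262.9192° (mod 360°)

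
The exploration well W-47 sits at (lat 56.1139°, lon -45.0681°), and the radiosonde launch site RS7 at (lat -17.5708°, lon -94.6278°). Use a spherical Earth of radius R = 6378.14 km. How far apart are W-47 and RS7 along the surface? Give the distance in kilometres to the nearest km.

Δφ = -73.6847°,  Δλ = -49.5597°
a = sin²(Δφ/2) + cos φ₁ cos φ₂ sin²(Δλ/2) = 0.452914
c = 2·arcsin(√a) = 1.476484 rad = 84.5963°
d = R·c = 6378.14 × 1.476484 = 9417.2 km

9417 km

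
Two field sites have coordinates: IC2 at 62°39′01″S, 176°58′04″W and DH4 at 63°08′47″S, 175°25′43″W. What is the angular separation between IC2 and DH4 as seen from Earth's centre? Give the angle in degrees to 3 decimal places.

0.859°

IC2: φ = -62.65028°, λ = -176.96778°
DH4: φ = -63.14639°, λ = -175.42861°
Δφ = -0.4961°,  Δλ = 1.5392°
a = sin²(Δφ/2) + cos φ₁ cos φ₂ sin²(Δλ/2) = 0.000056
c = 2·arcsin(√a) = 0.014991 rad = 0.8589°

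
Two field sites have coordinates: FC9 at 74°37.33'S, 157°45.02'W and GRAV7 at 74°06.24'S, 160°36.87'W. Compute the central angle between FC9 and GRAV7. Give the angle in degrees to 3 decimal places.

FC9: φ = -74.62217°, λ = -157.75033°
GRAV7: φ = -74.10400°, λ = -160.61450°
Δφ = 0.5182°,  Δλ = -2.8642°
a = sin²(Δφ/2) + cos φ₁ cos φ₂ sin²(Δλ/2) = 0.000066
c = 2·arcsin(√a) = 0.016225 rad = 0.9296°

0.930°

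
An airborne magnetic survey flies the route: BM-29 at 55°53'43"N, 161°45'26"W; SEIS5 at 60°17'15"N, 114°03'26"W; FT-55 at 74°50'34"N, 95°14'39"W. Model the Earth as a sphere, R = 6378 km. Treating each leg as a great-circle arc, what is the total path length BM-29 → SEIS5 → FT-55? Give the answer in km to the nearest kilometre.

4572 km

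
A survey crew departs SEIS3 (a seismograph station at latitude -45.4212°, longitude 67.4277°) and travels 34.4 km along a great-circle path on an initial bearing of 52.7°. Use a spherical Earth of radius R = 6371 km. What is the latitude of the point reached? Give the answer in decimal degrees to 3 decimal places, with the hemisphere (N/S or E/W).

δ = d/R = 34.4/6371 = 0.005399 rad
φ₂ = arcsin(sin φ₁ cos δ + cos φ₁ sin δ cos θ)
   = arcsin(-0.71229·0.99999 + 0.70189·0.00540·0.60599) = -45.23319°
λ₂ = λ₁ + atan2(sin θ sin δ cos φ₁, cos δ − sin φ₁ sin φ₂) = 67.77715°

45.233°S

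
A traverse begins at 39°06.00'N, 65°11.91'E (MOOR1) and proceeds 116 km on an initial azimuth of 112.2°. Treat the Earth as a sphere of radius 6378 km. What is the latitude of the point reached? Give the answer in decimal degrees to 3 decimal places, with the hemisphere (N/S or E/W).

MOOR1: φ = +39.10000°, λ = +65.19850°
δ = d/R = 116/6378 = 0.018188 rad
φ₂ = arcsin(sin φ₁ cos δ + cos φ₁ sin δ cos θ)
   = arcsin(0.63068·0.99983 + 0.77605·0.01819·-0.37784) = 38.69972°
λ₂ = λ₁ + atan2(sin θ sin δ cos φ₁, cos δ − sin φ₁ sin φ₂) = 66.43479°

38.700°N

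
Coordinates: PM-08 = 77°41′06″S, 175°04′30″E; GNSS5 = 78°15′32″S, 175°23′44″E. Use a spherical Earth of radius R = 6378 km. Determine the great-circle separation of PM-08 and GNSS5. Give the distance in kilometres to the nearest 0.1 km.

PM-08: φ = -77.68500°, λ = +175.07500°
GNSS5: φ = -78.25889°, λ = +175.39556°
Δφ = -0.5739°,  Δλ = 0.3206°
a = sin²(Δφ/2) + cos φ₁ cos φ₂ sin²(Δλ/2) = 0.000025
c = 2·arcsin(√a) = 0.010084 rad = 0.5778°
d = R·c = 6378 × 0.010084 = 64.3 km

64.3 km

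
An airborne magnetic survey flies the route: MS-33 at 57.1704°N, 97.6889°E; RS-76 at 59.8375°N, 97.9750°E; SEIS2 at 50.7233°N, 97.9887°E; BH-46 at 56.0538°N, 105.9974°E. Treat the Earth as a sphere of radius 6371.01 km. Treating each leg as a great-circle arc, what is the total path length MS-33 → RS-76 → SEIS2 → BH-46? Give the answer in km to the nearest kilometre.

MS-33→RS-76: c = 0.046623 rad, d = 297.03 km
RS-76→SEIS2: c = 0.159073 rad, d = 1013.45 km
SEIS2→BH-46: c = 0.124760 rad, d = 794.85 km
Total = 297.03 + 1013.45 + 794.85 = 2105.34 km

2105 km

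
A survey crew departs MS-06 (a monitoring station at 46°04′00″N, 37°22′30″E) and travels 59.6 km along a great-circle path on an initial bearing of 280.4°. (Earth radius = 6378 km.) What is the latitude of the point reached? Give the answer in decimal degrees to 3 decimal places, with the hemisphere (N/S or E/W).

46.161°N

MS-06: φ = +46.06667°, λ = +37.37500°
δ = d/R = 59.6/6378 = 0.009345 rad
φ₂ = arcsin(sin φ₁ cos δ + cos φ₁ sin δ cos θ)
   = arcsin(0.72015·0.99996 + 0.69382·0.00934·0.18052) = 46.16080°
λ₂ = λ₁ + atan2(sin θ sin δ cos φ₁, cos δ − sin φ₁ sin φ₂) = 36.61469°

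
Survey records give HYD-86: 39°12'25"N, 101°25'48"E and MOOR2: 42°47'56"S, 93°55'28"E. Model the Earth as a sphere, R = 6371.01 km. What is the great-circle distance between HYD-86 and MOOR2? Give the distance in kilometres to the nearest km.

HYD-86: φ = +39.20694°, λ = +101.43000°
MOOR2: φ = -42.79889°, λ = +93.92444°
Δφ = -82.0058°,  Δλ = -7.5056°
a = sin²(Δφ/2) + cos φ₁ cos φ₂ sin²(Δλ/2) = 0.432899
c = 2·arcsin(√a) = 1.436189 rad = 82.2876°
d = R·c = 6371.01 × 1.436189 = 9150.0 km

9150 km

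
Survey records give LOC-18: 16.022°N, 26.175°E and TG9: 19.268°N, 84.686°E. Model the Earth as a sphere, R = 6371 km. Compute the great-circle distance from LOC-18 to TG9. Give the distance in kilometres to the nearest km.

6182 km

Δφ = 3.2460°,  Δλ = 58.5110°
a = sin²(Δφ/2) + cos φ₁ cos φ₂ sin²(Δλ/2) = 0.217499
c = 2·arcsin(√a) = 0.970361 rad = 55.5976°
d = R·c = 6371 × 0.970361 = 6182.2 km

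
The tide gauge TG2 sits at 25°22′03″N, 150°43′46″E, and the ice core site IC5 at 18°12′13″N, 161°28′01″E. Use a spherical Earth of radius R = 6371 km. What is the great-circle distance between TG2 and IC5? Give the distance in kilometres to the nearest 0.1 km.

TG2: φ = +25.36750°, λ = +150.72944°
IC5: φ = +18.20361°, λ = +161.46694°
Δφ = -7.1639°,  Δλ = 10.7375°
a = sin²(Δφ/2) + cos φ₁ cos φ₂ sin²(Δλ/2) = 0.011418
c = 2·arcsin(√a) = 0.214116 rad = 12.2679°
d = R·c = 6371 × 0.214116 = 1364.1 km

1364.1 km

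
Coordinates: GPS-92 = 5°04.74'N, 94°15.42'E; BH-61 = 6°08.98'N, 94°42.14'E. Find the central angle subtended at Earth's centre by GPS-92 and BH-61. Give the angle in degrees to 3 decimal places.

GPS-92: φ = +5.07900°, λ = +94.25700°
BH-61: φ = +6.14967°, λ = +94.70233°
Δφ = 1.0707°,  Δλ = 0.4453°
a = sin²(Δφ/2) + cos φ₁ cos φ₂ sin²(Δλ/2) = 0.000102
c = 2·arcsin(√a) = 0.020224 rad = 1.1588°

1.159°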